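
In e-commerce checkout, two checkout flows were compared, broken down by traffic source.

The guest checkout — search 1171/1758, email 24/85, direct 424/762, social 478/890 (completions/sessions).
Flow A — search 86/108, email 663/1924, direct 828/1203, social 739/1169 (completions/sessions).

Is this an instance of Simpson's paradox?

Yes

Search: the guest checkout 1171/1758 = 66.6%, Flow A 86/108 = 79.6% → Flow A
Email: the guest checkout 24/85 = 28.2%, Flow A 663/1924 = 34.5% → Flow A
Direct: the guest checkout 424/762 = 55.6%, Flow A 828/1203 = 68.8% → Flow A
Social: the guest checkout 478/890 = 53.7%, Flow A 739/1169 = 63.2% → Flow A
Overall: the guest checkout 2097/3495 = 60.0%, Flow A 2316/4404 = 52.6% → the guest checkout
Flow A wins each traffic group but the guest checkout wins overall — the comparison reverses. Flow A's sessions skew toward email, which has a lower base rate.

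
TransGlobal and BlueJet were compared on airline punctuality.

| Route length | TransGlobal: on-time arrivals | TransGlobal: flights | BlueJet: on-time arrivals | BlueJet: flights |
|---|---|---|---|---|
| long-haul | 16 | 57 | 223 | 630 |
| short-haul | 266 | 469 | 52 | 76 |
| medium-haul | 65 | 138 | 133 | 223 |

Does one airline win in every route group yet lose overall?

Long-haul: TransGlobal 16/57 = 28.1%, BlueJet 223/630 = 35.4% → BlueJet
Short-haul: TransGlobal 266/469 = 56.7%, BlueJet 52/76 = 68.4% → BlueJet
Medium-haul: TransGlobal 65/138 = 47.1%, BlueJet 133/223 = 59.6% → BlueJet
Overall: TransGlobal 347/664 = 52.3%, BlueJet 408/929 = 43.9% → TransGlobal
BlueJet wins each route group but TransGlobal wins overall — the comparison reverses. BlueJet's flights skew toward long-haul, which has a lower base rate.

Yes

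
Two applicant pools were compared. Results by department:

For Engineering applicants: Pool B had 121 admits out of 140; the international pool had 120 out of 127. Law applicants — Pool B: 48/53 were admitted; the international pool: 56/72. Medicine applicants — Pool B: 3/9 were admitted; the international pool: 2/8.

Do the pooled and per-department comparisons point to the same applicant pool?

Engineering: Pool B 121/140 = 86.4%, the international pool 120/127 = 94.5% → the international pool
Law: Pool B 48/53 = 90.6%, the international pool 56/72 = 77.8% → Pool B
Medicine: Pool B 3/9 = 33.3%, the international pool 2/8 = 25.0% → Pool B
Overall: Pool B 172/202 = 85.1%, the international pool 178/207 = 86.0% → the international pool
Neither sweeps: Pool B wins 2 of 3 groups, the international pool wins 1. The international pool wins overall but not every group — no Simpson reversal.

No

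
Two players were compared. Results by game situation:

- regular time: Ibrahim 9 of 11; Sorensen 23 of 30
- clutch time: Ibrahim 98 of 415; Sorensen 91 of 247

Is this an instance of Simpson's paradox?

No

Regular time: Ibrahim 9/11 = 81.8%, Sorensen 23/30 = 76.7% → Ibrahim
Clutch time: Ibrahim 98/415 = 23.6%, Sorensen 91/247 = 36.8% → Sorensen
Overall: Ibrahim 107/426 = 25.1%, Sorensen 114/277 = 41.2% → Sorensen
Neither sweeps: Ibrahim wins 1 of 2 groups, Sorensen wins 1. Sorensen wins overall but not every group — no Simpson reversal.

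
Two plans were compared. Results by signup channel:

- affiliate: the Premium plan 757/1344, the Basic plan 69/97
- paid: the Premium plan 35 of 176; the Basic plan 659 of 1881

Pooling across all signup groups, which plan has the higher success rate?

Affiliate: the Premium plan 757/1344 = 56.3%, the Basic plan 69/97 = 71.1% → the Basic plan
Paid: the Premium plan 35/176 = 19.9%, the Basic plan 659/1881 = 35.0% → the Basic plan
Overall: the Premium plan 792/1520 = 52.1%, the Basic plan 728/1978 = 36.8% → the Premium plan
(The Basic plan wins every signup group but the Premium plan wins overall — the Basic plan's customers skew toward the low-rate paid group.)

the Premium plan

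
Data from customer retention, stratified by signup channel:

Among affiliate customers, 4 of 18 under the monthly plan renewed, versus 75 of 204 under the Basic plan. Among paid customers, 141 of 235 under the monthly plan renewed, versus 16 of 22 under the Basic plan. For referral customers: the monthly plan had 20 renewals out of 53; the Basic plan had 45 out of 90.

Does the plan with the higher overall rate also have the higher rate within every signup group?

Affiliate: the monthly plan 4/18 = 22.2%, the Basic plan 75/204 = 36.8% → the Basic plan
Paid: the monthly plan 141/235 = 60.0%, the Basic plan 16/22 = 72.7% → the Basic plan
Referral: the monthly plan 20/53 = 37.7%, the Basic plan 45/90 = 50.0% → the Basic plan
Overall: the monthly plan 165/306 = 53.9%, the Basic plan 136/316 = 43.0% → the monthly plan
The Basic plan wins each signup group but the monthly plan wins overall — the comparison reverses. The Basic plan's customers skew toward affiliate, which has a lower base rate.

No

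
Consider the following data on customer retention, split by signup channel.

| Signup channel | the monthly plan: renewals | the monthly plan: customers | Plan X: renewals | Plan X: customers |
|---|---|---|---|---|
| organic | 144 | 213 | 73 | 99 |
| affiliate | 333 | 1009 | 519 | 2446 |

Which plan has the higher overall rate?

the monthly plan

Organic: the monthly plan 144/213 = 67.6%, Plan X 73/99 = 73.7% → Plan X
Affiliate: the monthly plan 333/1009 = 33.0%, Plan X 519/2446 = 21.2% → the monthly plan
Overall: the monthly plan 477/1222 = 39.0%, Plan X 592/2545 = 23.3% → the monthly plan
(Neither sweeps every signup group, but the monthly plan has the higher pooled rate.)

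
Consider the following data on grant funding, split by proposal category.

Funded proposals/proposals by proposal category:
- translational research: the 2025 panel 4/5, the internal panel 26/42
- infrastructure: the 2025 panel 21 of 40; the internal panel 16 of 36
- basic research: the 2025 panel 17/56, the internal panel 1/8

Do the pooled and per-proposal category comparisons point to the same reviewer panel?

No

Translational research: the 2025 panel 4/5 = 80.0%, the internal panel 26/42 = 61.9% → the 2025 panel
Infrastructure: the 2025 panel 21/40 = 52.5%, the internal panel 16/36 = 44.4% → the 2025 panel
Basic research: the 2025 panel 17/56 = 30.4%, the internal panel 1/8 = 12.5% → the 2025 panel
Overall: the 2025 panel 42/101 = 41.6%, the internal panel 43/86 = 50.0% → the internal panel
The 2025 panel wins each proposal group but the internal panel wins overall — the comparison reverses. The 2025 panel's proposals skew toward basic research, which has a lower base rate.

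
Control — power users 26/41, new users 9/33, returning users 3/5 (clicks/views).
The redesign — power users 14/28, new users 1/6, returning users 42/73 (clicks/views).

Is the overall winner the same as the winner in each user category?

Power users: Control 26/41 = 63.4%, the redesign 14/28 = 50.0% → Control
New users: Control 9/33 = 27.3%, the redesign 1/6 = 16.7% → Control
Returning users: Control 3/5 = 60.0%, the redesign 42/73 = 57.5% → Control
Overall: Control 38/79 = 48.1%, the redesign 57/107 = 53.3% → the redesign
Control wins each user group but the redesign wins overall — the comparison reverses. Control's views skew toward new users, which has a lower base rate.

No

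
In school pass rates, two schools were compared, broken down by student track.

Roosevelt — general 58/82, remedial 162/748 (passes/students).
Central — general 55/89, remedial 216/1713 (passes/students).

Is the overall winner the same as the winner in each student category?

General: Roosevelt 58/82 = 70.7%, Central 55/89 = 61.8% → Roosevelt
Remedial: Roosevelt 162/748 = 21.7%, Central 216/1713 = 12.6% → Roosevelt
Overall: Roosevelt 220/830 = 26.5%, Central 271/1802 = 15.0% → Roosevelt
Roosevelt wins overall and in every student group — no reversal.

Yes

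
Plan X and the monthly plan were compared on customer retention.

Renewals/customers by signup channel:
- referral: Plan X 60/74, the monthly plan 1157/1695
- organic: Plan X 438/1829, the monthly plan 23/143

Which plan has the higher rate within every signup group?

Referral: Plan X 60/74 = 81.1%, the monthly plan 1157/1695 = 68.3% → Plan X
Organic: Plan X 438/1829 = 23.9%, the monthly plan 23/143 = 16.1% → Plan X
Plan X has the higher rate in both groups.

Plan X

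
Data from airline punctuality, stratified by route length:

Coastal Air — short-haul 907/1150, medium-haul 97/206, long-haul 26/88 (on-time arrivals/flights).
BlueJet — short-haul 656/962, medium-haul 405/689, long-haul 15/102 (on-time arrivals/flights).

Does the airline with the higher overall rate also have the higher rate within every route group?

Short-haul: Coastal Air 907/1150 = 78.9%, BlueJet 656/962 = 68.2% → Coastal Air
Medium-haul: Coastal Air 97/206 = 47.1%, BlueJet 405/689 = 58.8% → BlueJet
Long-haul: Coastal Air 26/88 = 29.5%, BlueJet 15/102 = 14.7% → Coastal Air
Overall: Coastal Air 1030/1444 = 71.3%, BlueJet 1076/1753 = 61.4% → Coastal Air
Neither sweeps: Coastal Air wins 2 of 3 groups, BlueJet wins 1. Coastal Air wins overall but not every group — no Simpson reversal.

No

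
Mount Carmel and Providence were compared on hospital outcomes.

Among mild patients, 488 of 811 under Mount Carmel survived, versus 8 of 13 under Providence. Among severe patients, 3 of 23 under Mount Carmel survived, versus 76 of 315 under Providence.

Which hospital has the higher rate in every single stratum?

Providence

Mild: Mount Carmel 488/811 = 60.2%, Providence 8/13 = 61.5% → Providence
Severe: Mount Carmel 3/23 = 13.0%, Providence 76/315 = 24.1% → Providence
Providence has the higher rate in both groups.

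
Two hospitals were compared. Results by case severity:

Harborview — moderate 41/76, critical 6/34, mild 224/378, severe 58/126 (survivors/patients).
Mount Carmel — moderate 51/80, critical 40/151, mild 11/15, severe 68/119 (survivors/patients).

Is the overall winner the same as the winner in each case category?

Moderate: Harborview 41/76 = 53.9%, Mount Carmel 51/80 = 63.8% → Mount Carmel
Critical: Harborview 6/34 = 17.6%, Mount Carmel 40/151 = 26.5% → Mount Carmel
Mild: Harborview 224/378 = 59.3%, Mount Carmel 11/15 = 73.3% → Mount Carmel
Severe: Harborview 58/126 = 46.0%, Mount Carmel 68/119 = 57.1% → Mount Carmel
Overall: Harborview 329/614 = 53.6%, Mount Carmel 170/365 = 46.6% → Harborview
Mount Carmel wins each case group but Harborview wins overall — the comparison reverses. Mount Carmel's patients skew toward critical, which has a lower base rate.

No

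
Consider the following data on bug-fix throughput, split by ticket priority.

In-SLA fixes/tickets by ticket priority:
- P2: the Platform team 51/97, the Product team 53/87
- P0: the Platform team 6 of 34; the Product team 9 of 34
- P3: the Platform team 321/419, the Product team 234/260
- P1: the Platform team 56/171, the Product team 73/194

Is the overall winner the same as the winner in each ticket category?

Yes

P2: the Platform team 51/97 = 52.6%, the Product team 53/87 = 60.9% → the Product team
P0: the Platform team 6/34 = 17.6%, the Product team 9/34 = 26.5% → the Product team
P3: the Platform team 321/419 = 76.6%, the Product team 234/260 = 90.0% → the Product team
P1: the Platform team 56/171 = 32.7%, the Product team 73/194 = 37.6% → the Product team
Overall: the Platform team 434/721 = 60.2%, the Product team 369/575 = 64.2% → the Product team
The Product team wins overall and in every ticket group — no reversal.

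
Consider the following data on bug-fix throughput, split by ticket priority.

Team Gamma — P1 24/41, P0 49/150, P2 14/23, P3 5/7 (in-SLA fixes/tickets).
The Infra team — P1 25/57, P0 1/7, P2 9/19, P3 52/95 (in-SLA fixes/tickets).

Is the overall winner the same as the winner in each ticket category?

P1: Team Gamma 24/41 = 58.5%, the Infra team 25/57 = 43.9% → Team Gamma
P0: Team Gamma 49/150 = 32.7%, the Infra team 1/7 = 14.3% → Team Gamma
P2: Team Gamma 14/23 = 60.9%, the Infra team 9/19 = 47.4% → Team Gamma
P3: Team Gamma 5/7 = 71.4%, the Infra team 52/95 = 54.7% → Team Gamma
Overall: Team Gamma 92/221 = 41.6%, the Infra team 87/178 = 48.9% → the Infra team
Team Gamma wins each ticket group but the Infra team wins overall — the comparison reverses. Team Gamma's tickets skew toward P0, which has a lower base rate.

No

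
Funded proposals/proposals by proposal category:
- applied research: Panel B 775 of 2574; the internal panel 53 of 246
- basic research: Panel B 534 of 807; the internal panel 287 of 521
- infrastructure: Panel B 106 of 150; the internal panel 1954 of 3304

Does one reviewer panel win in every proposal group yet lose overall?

Yes

Applied research: Panel B 775/2574 = 30.1%, the internal panel 53/246 = 21.5% → Panel B
Basic research: Panel B 534/807 = 66.2%, the internal panel 287/521 = 55.1% → Panel B
Infrastructure: Panel B 106/150 = 70.7%, the internal panel 1954/3304 = 59.1% → Panel B
Overall: Panel B 1415/3531 = 40.1%, the internal panel 2294/4071 = 56.3% → the internal panel
Panel B wins each proposal group but the internal panel wins overall — the comparison reverses. Panel B's proposals skew toward applied research, which has a lower base rate.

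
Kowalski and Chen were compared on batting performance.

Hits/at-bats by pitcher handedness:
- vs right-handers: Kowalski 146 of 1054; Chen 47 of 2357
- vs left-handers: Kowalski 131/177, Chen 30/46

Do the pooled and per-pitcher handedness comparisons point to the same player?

Yes

Vs right-handers: Kowalski 146/1054 = 13.9%, Chen 47/2357 = 2.0% → Kowalski
Vs left-handers: Kowalski 131/177 = 74.0%, Chen 30/46 = 65.2% → Kowalski
Overall: Kowalski 277/1231 = 22.5%, Chen 77/2403 = 3.2% → Kowalski
Kowalski wins overall and in every pitcher group — no reversal.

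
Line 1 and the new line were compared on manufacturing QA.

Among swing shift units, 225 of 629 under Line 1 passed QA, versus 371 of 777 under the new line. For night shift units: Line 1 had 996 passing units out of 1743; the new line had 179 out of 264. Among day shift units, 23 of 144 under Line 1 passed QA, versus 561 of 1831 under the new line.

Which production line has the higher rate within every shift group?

the new line

Swing shift: Line 1 225/629 = 35.8%, the new line 371/777 = 47.7% → the new line
Night shift: Line 1 996/1743 = 57.1%, the new line 179/264 = 67.8% → the new line
Day shift: Line 1 23/144 = 16.0%, the new line 561/1831 = 30.6% → the new line
The new line has the higher rate in all 3 groups.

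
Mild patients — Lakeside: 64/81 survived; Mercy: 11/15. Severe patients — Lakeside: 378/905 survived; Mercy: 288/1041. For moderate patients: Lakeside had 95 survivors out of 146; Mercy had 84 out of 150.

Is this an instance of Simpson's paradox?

No

Mild: Lakeside 64/81 = 79.0%, Mercy 11/15 = 73.3% → Lakeside
Severe: Lakeside 378/905 = 41.8%, Mercy 288/1041 = 27.7% → Lakeside
Moderate: Lakeside 95/146 = 65.1%, Mercy 84/150 = 56.0% → Lakeside
Overall: Lakeside 537/1132 = 47.4%, Mercy 383/1206 = 31.8% → Lakeside
Lakeside wins overall and in every case group — no reversal.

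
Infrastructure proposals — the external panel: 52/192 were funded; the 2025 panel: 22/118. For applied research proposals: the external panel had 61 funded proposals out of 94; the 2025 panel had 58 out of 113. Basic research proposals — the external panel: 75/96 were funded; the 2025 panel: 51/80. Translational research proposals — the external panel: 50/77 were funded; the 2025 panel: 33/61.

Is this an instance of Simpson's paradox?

No

Infrastructure: the external panel 52/192 = 27.1%, the 2025 panel 22/118 = 18.6% → the external panel
Applied research: the external panel 61/94 = 64.9%, the 2025 panel 58/113 = 51.3% → the external panel
Basic research: the external panel 75/96 = 78.1%, the 2025 panel 51/80 = 63.8% → the external panel
Translational research: the external panel 50/77 = 64.9%, the 2025 panel 33/61 = 54.1% → the external panel
Overall: the external panel 238/459 = 51.9%, the 2025 panel 164/372 = 44.1% → the external panel
The external panel wins overall and in every proposal group — no reversal.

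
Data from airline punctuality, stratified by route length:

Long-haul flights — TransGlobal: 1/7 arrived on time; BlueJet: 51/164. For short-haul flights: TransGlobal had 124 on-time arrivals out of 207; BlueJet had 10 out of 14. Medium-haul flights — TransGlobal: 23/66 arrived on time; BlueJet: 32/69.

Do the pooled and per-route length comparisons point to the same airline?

No

Long-haul: TransGlobal 1/7 = 14.3%, BlueJet 51/164 = 31.1% → BlueJet
Short-haul: TransGlobal 124/207 = 59.9%, BlueJet 10/14 = 71.4% → BlueJet
Medium-haul: TransGlobal 23/66 = 34.8%, BlueJet 32/69 = 46.4% → BlueJet
Overall: TransGlobal 148/280 = 52.9%, BlueJet 93/247 = 37.7% → TransGlobal
BlueJet wins each route group but TransGlobal wins overall — the comparison reverses. BlueJet's flights skew toward long-haul, which has a lower base rate.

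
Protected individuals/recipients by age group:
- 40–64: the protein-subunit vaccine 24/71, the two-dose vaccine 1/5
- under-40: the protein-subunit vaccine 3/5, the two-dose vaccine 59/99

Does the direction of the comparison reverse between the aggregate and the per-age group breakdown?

40–64: the protein-subunit vaccine 24/71 = 33.8%, the two-dose vaccine 1/5 = 20.0% → the protein-subunit vaccine
Under-40: the protein-subunit vaccine 3/5 = 60.0%, the two-dose vaccine 59/99 = 59.6% → the protein-subunit vaccine
Overall: the protein-subunit vaccine 27/76 = 35.5%, the two-dose vaccine 60/104 = 57.7% → the two-dose vaccine
The protein-subunit vaccine wins each age group but the two-dose vaccine wins overall — the comparison reverses. The protein-subunit vaccine's recipients skew toward 40–64, which has a lower base rate.

Yes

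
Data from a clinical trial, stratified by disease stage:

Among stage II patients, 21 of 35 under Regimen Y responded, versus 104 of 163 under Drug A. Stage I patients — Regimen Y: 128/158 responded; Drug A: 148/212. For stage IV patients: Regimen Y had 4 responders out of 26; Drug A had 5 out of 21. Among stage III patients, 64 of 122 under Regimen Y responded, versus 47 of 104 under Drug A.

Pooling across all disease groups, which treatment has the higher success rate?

Regimen Y

Stage II: Regimen Y 21/35 = 60.0%, Drug A 104/163 = 63.8% → Drug A
Stage I: Regimen Y 128/158 = 81.0%, Drug A 148/212 = 69.8% → Regimen Y
Stage IV: Regimen Y 4/26 = 15.4%, Drug A 5/21 = 23.8% → Drug A
Stage III: Regimen Y 64/122 = 52.5%, Drug A 47/104 = 45.2% → Regimen Y
Overall: Regimen Y 217/341 = 63.6%, Drug A 304/500 = 60.8% → Regimen Y
(Neither sweeps every disease group, but Regimen Y has the higher pooled rate.)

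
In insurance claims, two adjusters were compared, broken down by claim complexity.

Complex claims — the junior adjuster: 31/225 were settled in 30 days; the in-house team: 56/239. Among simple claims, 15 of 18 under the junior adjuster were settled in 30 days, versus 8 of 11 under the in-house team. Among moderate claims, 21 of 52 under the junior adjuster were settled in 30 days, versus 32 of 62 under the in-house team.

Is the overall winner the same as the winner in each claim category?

Complex: the junior adjuster 31/225 = 13.8%, the in-house team 56/239 = 23.4% → the in-house team
Simple: the junior adjuster 15/18 = 83.3%, the in-house team 8/11 = 72.7% → the junior adjuster
Moderate: the junior adjuster 21/52 = 40.4%, the in-house team 32/62 = 51.6% → the in-house team
Overall: the junior adjuster 67/295 = 22.7%, the in-house team 96/312 = 30.8% → the in-house team
Neither sweeps: the junior adjuster wins 1 of 3 groups, the in-house team wins 2. The in-house team wins overall but not every group — no Simpson reversal.

No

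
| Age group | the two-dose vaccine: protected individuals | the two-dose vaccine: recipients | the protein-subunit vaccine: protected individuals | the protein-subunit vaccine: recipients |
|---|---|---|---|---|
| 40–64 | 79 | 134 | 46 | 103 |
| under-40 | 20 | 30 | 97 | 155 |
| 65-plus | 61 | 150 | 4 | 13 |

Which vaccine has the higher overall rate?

40–64: the two-dose vaccine 79/134 = 59.0%, the protein-subunit vaccine 46/103 = 44.7% → the two-dose vaccine
Under-40: the two-dose vaccine 20/30 = 66.7%, the protein-subunit vaccine 97/155 = 62.6% → the two-dose vaccine
65-plus: the two-dose vaccine 61/150 = 40.7%, the protein-subunit vaccine 4/13 = 30.8% → the two-dose vaccine
Overall: the two-dose vaccine 160/314 = 51.0%, the protein-subunit vaccine 147/271 = 54.2% → the protein-subunit vaccine
(The two-dose vaccine wins every age group but the protein-subunit vaccine wins overall — the two-dose vaccine's recipients skew toward the low-rate 65-plus group.)

the protein-subunit vaccine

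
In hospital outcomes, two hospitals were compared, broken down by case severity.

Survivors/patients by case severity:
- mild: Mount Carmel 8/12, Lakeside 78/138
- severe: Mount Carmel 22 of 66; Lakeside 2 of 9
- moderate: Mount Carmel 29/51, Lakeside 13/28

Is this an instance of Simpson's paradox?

Mild: Mount Carmel 8/12 = 66.7%, Lakeside 78/138 = 56.5% → Mount Carmel
Severe: Mount Carmel 22/66 = 33.3%, Lakeside 2/9 = 22.2% → Mount Carmel
Moderate: Mount Carmel 29/51 = 56.9%, Lakeside 13/28 = 46.4% → Mount Carmel
Overall: Mount Carmel 59/129 = 45.7%, Lakeside 93/175 = 53.1% → Lakeside
Mount Carmel wins each case group but Lakeside wins overall — the comparison reverses. Mount Carmel's patients skew toward severe, which has a lower base rate.

Yes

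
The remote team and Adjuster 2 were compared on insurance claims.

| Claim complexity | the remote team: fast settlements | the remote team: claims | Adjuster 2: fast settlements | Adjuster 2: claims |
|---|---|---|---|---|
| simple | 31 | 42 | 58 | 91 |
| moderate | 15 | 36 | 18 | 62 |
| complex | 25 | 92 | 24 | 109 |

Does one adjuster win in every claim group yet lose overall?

Simple: the remote team 31/42 = 73.8%, Adjuster 2 58/91 = 63.7% → the remote team
Moderate: the remote team 15/36 = 41.7%, Adjuster 2 18/62 = 29.0% → the remote team
Complex: the remote team 25/92 = 27.2%, Adjuster 2 24/109 = 22.0% → the remote team
Overall: the remote team 71/170 = 41.8%, Adjuster 2 100/262 = 38.2% → the remote team
The remote team wins overall and in every claim group — no reversal.

No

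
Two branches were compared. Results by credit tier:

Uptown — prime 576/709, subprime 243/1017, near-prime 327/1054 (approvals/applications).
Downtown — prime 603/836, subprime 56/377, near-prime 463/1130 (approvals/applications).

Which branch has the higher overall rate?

Prime: Uptown 576/709 = 81.2%, Downtown 603/836 = 72.1% → Uptown
Subprime: Uptown 243/1017 = 23.9%, Downtown 56/377 = 14.9% → Uptown
Near-prime: Uptown 327/1054 = 31.0%, Downtown 463/1130 = 41.0% → Downtown
Overall: Uptown 1146/2780 = 41.2%, Downtown 1122/2343 = 47.9% → Downtown
(Neither sweeps every credit group, but Downtown has the higher pooled rate.)

Downtown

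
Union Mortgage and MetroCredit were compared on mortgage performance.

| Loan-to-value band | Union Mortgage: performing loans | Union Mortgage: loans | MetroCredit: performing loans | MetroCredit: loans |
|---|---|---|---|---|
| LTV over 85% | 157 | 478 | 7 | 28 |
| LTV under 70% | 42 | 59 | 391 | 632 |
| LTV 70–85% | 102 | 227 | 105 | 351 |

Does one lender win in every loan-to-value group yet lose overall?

Yes

LTV over 85%: Union Mortgage 157/478 = 32.8%, MetroCredit 7/28 = 25.0% → Union Mortgage
LTV under 70%: Union Mortgage 42/59 = 71.2%, MetroCredit 391/632 = 61.9% → Union Mortgage
LTV 70–85%: Union Mortgage 102/227 = 44.9%, MetroCredit 105/351 = 29.9% → Union Mortgage
Overall: Union Mortgage 301/764 = 39.4%, MetroCredit 503/1011 = 49.8% → MetroCredit
Union Mortgage wins each loan-to-value group but MetroCredit wins overall — the comparison reverses. Union Mortgage's loans skew toward LTV over 85%, which has a lower base rate.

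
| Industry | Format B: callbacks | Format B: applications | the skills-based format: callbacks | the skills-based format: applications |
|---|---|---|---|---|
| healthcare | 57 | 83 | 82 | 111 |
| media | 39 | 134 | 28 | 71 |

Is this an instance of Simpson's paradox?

No

Healthcare: Format B 57/83 = 68.7%, the skills-based format 82/111 = 73.9% → the skills-based format
Media: Format B 39/134 = 29.1%, the skills-based format 28/71 = 39.4% → the skills-based format
Overall: Format B 96/217 = 44.2%, the skills-based format 110/182 = 60.4% → the skills-based format
The skills-based format wins overall and in every industry group — no reversal.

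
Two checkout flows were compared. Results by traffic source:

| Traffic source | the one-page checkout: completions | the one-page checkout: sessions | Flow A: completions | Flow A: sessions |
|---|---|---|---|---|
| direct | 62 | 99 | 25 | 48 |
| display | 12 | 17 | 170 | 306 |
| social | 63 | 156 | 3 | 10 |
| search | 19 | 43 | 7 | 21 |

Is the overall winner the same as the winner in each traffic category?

Direct: the one-page checkout 62/99 = 62.6%, Flow A 25/48 = 52.1% → the one-page checkout
Display: the one-page checkout 12/17 = 70.6%, Flow A 170/306 = 55.6% → the one-page checkout
Social: the one-page checkout 63/156 = 40.4%, Flow A 3/10 = 30.0% → the one-page checkout
Search: the one-page checkout 19/43 = 44.2%, Flow A 7/21 = 33.3% → the one-page checkout
Overall: the one-page checkout 156/315 = 49.5%, Flow A 205/385 = 53.2% → Flow A
The one-page checkout wins each traffic group but Flow A wins overall — the comparison reverses. The one-page checkout's sessions skew toward social, which has a lower base rate.

No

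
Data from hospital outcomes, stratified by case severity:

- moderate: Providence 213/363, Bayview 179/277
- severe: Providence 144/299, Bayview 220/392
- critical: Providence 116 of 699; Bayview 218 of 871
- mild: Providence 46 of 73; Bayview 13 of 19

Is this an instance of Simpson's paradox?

No

Moderate: Providence 213/363 = 58.7%, Bayview 179/277 = 64.6% → Bayview
Severe: Providence 144/299 = 48.2%, Bayview 220/392 = 56.1% → Bayview
Critical: Providence 116/699 = 16.6%, Bayview 218/871 = 25.0% → Bayview
Mild: Providence 46/73 = 63.0%, Bayview 13/19 = 68.4% → Bayview
Overall: Providence 519/1434 = 36.2%, Bayview 630/1559 = 40.4% → Bayview
Bayview wins overall and in every case group — no reversal.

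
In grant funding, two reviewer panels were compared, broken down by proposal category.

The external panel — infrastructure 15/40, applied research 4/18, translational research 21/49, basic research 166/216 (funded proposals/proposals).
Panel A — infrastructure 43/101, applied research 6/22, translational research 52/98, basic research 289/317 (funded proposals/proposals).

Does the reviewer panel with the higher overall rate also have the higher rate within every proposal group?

Yes

Infrastructure: the external panel 15/40 = 37.5%, Panel A 43/101 = 42.6% → Panel A
Applied research: the external panel 4/18 = 22.2%, Panel A 6/22 = 27.3% → Panel A
Translational research: the external panel 21/49 = 42.9%, Panel A 52/98 = 53.1% → Panel A
Basic research: the external panel 166/216 = 76.9%, Panel A 289/317 = 91.2% → Panel A
Overall: the external panel 206/323 = 63.8%, Panel A 390/538 = 72.5% → Panel A
Panel A wins overall and in every proposal group — no reversal.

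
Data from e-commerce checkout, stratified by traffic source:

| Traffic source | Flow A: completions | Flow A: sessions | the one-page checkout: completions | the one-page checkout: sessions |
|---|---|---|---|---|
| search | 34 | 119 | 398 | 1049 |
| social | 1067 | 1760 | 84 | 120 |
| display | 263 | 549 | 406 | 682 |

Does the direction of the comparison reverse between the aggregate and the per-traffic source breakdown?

Yes

Search: Flow A 34/119 = 28.6%, the one-page checkout 398/1049 = 37.9% → the one-page checkout
Social: Flow A 1067/1760 = 60.6%, the one-page checkout 84/120 = 70.0% → the one-page checkout
Display: Flow A 263/549 = 47.9%, the one-page checkout 406/682 = 59.5% → the one-page checkout
Overall: Flow A 1364/2428 = 56.2%, the one-page checkout 888/1851 = 48.0% → Flow A
The one-page checkout wins each traffic group but Flow A wins overall — the comparison reverses. The one-page checkout's sessions skew toward search, which has a lower base rate.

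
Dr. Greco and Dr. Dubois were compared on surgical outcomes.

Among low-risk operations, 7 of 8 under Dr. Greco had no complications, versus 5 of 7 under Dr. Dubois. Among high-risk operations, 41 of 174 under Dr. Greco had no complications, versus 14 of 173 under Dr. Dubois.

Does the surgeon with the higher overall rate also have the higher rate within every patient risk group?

Yes

Low-risk: Dr. Greco 7/8 = 87.5%, Dr. Dubois 5/7 = 71.4% → Dr. Greco
High-risk: Dr. Greco 41/174 = 23.6%, Dr. Dubois 14/173 = 8.1% → Dr. Greco
Overall: Dr. Greco 48/182 = 26.4%, Dr. Dubois 19/180 = 10.6% → Dr. Greco
Dr. Greco wins overall and in every patient risk group — no reversal.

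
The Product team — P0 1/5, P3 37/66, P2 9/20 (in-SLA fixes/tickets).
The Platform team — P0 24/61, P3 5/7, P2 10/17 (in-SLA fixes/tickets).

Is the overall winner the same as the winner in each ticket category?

No

P0: the Product team 1/5 = 20.0%, the Platform team 24/61 = 39.3% → the Platform team
P3: the Product team 37/66 = 56.1%, the Platform team 5/7 = 71.4% → the Platform team
P2: the Product team 9/20 = 45.0%, the Platform team 10/17 = 58.8% → the Platform team
Overall: the Product team 47/91 = 51.6%, the Platform team 39/85 = 45.9% → the Product team
The Platform team wins each ticket group but the Product team wins overall — the comparison reverses. The Platform team's tickets skew toward P0, which has a lower base rate.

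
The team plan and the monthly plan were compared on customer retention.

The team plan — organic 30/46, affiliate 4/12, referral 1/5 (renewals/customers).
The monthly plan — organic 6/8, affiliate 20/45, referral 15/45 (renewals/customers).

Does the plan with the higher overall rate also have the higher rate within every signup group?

Organic: the team plan 30/46 = 65.2%, the monthly plan 6/8 = 75.0% → the monthly plan
Affiliate: the team plan 4/12 = 33.3%, the monthly plan 20/45 = 44.4% → the monthly plan
Referral: the team plan 1/5 = 20.0%, the monthly plan 15/45 = 33.3% → the monthly plan
Overall: the team plan 35/63 = 55.6%, the monthly plan 41/98 = 41.8% → the team plan
The monthly plan wins each signup group but the team plan wins overall — the comparison reverses. The monthly plan's customers skew toward referral, which has a lower base rate.

No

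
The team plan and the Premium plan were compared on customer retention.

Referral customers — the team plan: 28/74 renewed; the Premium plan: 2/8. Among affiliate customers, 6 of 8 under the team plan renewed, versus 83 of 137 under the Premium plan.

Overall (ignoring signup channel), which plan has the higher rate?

Referral: the team plan 28/74 = 37.8%, the Premium plan 2/8 = 25.0% → the team plan
Affiliate: the team plan 6/8 = 75.0%, the Premium plan 83/137 = 60.6% → the team plan
Overall: the team plan 34/82 = 41.5%, the Premium plan 85/145 = 58.6% → the Premium plan
(The team plan wins every signup group but the Premium plan wins overall — the team plan's customers skew toward the low-rate referral group.)

the Premium plan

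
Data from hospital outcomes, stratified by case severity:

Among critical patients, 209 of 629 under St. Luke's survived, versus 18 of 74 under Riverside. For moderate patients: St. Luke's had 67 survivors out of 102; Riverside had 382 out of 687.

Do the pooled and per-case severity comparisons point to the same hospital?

Critical: St. Luke's 209/629 = 33.2%, Riverside 18/74 = 24.3% → St. Luke's
Moderate: St. Luke's 67/102 = 65.7%, Riverside 382/687 = 55.6% → St. Luke's
Overall: St. Luke's 276/731 = 37.8%, Riverside 400/761 = 52.6% → Riverside
St. Luke's wins each case group but Riverside wins overall — the comparison reverses. St. Luke's's patients skew toward critical, which has a lower base rate.

No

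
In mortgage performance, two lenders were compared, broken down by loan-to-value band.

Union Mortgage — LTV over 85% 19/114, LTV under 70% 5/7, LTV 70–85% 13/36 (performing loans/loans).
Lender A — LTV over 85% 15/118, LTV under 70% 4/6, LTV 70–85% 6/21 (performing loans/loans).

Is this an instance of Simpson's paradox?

LTV over 85%: Union Mortgage 19/114 = 16.7%, Lender A 15/118 = 12.7% → Union Mortgage
LTV under 70%: Union Mortgage 5/7 = 71.4%, Lender A 4/6 = 66.7% → Union Mortgage
LTV 70–85%: Union Mortgage 13/36 = 36.1%, Lender A 6/21 = 28.6% → Union Mortgage
Overall: Union Mortgage 37/157 = 23.6%, Lender A 25/145 = 17.2% → Union Mortgage
Union Mortgage wins overall and in every loan-to-value group — no reversal.

No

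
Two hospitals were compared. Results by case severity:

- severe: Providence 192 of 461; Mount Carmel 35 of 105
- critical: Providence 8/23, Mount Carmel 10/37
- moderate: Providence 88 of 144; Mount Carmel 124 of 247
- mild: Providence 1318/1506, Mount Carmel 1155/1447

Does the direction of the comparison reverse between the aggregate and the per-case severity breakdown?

Severe: Providence 192/461 = 41.6%, Mount Carmel 35/105 = 33.3% → Providence
Critical: Providence 8/23 = 34.8%, Mount Carmel 10/37 = 27.0% → Providence
Moderate: Providence 88/144 = 61.1%, Mount Carmel 124/247 = 50.2% → Providence
Mild: Providence 1318/1506 = 87.5%, Mount Carmel 1155/1447 = 79.8% → Providence
Overall: Providence 1606/2134 = 75.3%, Mount Carmel 1324/1836 = 72.1% → Providence
Providence wins overall and in every case group — no reversal.

No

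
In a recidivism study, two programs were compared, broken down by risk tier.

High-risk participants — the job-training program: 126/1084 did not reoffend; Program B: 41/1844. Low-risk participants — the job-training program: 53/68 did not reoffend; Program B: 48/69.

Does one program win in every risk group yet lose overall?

High-risk: the job-training program 126/1084 = 11.6%, Program B 41/1844 = 2.2% → the job-training program
Low-risk: the job-training program 53/68 = 77.9%, Program B 48/69 = 69.6% → the job-training program
Overall: the job-training program 179/1152 = 15.5%, Program B 89/1913 = 4.7% → the job-training program
The job-training program wins overall and in every risk group — no reversal.

No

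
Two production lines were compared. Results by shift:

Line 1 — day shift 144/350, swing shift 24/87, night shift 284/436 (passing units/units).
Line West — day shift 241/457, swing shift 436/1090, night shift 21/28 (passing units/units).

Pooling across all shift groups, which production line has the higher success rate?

Day shift: Line 1 144/350 = 41.1%, Line West 241/457 = 52.7% → Line West
Swing shift: Line 1 24/87 = 27.6%, Line West 436/1090 = 40.0% → Line West
Night shift: Line 1 284/436 = 65.1%, Line West 21/28 = 75.0% → Line West
Overall: Line 1 452/873 = 51.8%, Line West 698/1575 = 44.3% → Line 1
(Line West wins every shift group but Line 1 wins overall — Line West's units skew toward the low-rate swing shift group.)

Line 1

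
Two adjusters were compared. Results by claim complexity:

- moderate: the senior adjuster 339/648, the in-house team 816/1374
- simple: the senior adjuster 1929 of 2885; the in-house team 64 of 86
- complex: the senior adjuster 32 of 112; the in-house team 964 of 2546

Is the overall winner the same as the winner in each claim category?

No

Moderate: the senior adjuster 339/648 = 52.3%, the in-house team 816/1374 = 59.4% → the in-house team
Simple: the senior adjuster 1929/2885 = 66.9%, the in-house team 64/86 = 74.4% → the in-house team
Complex: the senior adjuster 32/112 = 28.6%, the in-house team 964/2546 = 37.9% → the in-house team
Overall: the senior adjuster 2300/3645 = 63.1%, the in-house team 1844/4006 = 46.0% → the senior adjuster
The in-house team wins each claim group but the senior adjuster wins overall — the comparison reverses. The in-house team's claims skew toward complex, which has a lower base rate.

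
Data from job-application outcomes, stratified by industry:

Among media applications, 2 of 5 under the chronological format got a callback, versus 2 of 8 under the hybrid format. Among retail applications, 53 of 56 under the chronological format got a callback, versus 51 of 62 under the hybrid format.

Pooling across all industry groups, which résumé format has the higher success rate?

the chronological format

Media: the chronological format 2/5 = 40.0%, the hybrid format 2/8 = 25.0% → the chronological format
Retail: the chronological format 53/56 = 94.6%, the hybrid format 51/62 = 82.3% → the chronological format
Overall: the chronological format 55/61 = 90.2%, the hybrid format 53/70 = 75.7% → the chronological format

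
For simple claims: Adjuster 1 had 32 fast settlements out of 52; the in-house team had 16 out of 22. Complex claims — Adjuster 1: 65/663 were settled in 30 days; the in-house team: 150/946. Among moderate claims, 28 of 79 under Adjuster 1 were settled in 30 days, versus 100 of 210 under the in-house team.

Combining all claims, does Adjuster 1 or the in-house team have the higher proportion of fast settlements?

Simple: Adjuster 1 32/52 = 61.5%, the in-house team 16/22 = 72.7% → the in-house team
Complex: Adjuster 1 65/663 = 9.8%, the in-house team 150/946 = 15.9% → the in-house team
Moderate: Adjuster 1 28/79 = 35.4%, the in-house team 100/210 = 47.6% → the in-house team
Overall: Adjuster 1 125/794 = 15.7%, the in-house team 266/1178 = 22.6% → the in-house team

the in-house team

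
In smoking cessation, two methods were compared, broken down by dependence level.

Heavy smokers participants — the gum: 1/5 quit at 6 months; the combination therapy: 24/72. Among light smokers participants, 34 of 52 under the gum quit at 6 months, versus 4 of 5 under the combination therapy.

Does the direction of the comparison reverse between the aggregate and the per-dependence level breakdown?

Heavy smokers: the gum 1/5 = 20.0%, the combination therapy 24/72 = 33.3% → the combination therapy
Light smokers: the gum 34/52 = 65.4%, the combination therapy 4/5 = 80.0% → the combination therapy
Overall: the gum 35/57 = 61.4%, the combination therapy 28/77 = 36.4% → the gum
The combination therapy wins each dependence group but the gum wins overall — the comparison reverses. The combination therapy's participants skew toward heavy smokers, which has a lower base rate.

Yes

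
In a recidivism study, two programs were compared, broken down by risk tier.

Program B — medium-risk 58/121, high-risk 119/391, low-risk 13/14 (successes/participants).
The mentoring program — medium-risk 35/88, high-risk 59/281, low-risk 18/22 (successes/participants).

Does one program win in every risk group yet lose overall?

No

Medium-risk: Program B 58/121 = 47.9%, the mentoring program 35/88 = 39.8% → Program B
High-risk: Program B 119/391 = 30.4%, the mentoring program 59/281 = 21.0% → Program B
Low-risk: Program B 13/14 = 92.9%, the mentoring program 18/22 = 81.8% → Program B
Overall: Program B 190/526 = 36.1%, the mentoring program 112/391 = 28.6% → Program B
Program B wins overall and in every risk group — no reversal.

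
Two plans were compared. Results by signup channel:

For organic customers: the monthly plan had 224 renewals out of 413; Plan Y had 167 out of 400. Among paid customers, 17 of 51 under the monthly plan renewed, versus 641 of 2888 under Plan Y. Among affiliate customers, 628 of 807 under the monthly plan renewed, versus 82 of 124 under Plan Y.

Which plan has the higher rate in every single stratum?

the monthly plan

Organic: the monthly plan 224/413 = 54.2%, Plan Y 167/400 = 41.8% → the monthly plan
Paid: the monthly plan 17/51 = 33.3%, Plan Y 641/2888 = 22.2% → the monthly plan
Affiliate: the monthly plan 628/807 = 77.8%, Plan Y 82/124 = 66.1% → the monthly plan
The monthly plan has the higher rate in all 3 groups.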